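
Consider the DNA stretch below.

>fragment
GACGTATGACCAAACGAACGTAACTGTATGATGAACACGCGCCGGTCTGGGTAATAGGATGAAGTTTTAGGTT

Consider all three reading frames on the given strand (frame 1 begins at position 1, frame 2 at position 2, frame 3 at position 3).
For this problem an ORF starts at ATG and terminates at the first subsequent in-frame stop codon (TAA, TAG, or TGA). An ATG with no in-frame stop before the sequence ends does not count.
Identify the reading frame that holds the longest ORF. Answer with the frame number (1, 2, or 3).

Frame 1: GAC GTA TGA CCA AAC GAA CGT AAC TGT ATG ATG AAC ACG CGC CGG TCT GGG TAA TAG GAT GAA GTT TTA GGT — ATG at 28, stop TAA at 52 → 27 nt; ATG at 31, stop TAA at 52 → 24 nt.
Frame 2: ACG TAT GAC CAA ACG AAC GTA ACT GTA TGA TGA ACA CGC GCC GGT CTG GGT AAT AGG ATG AAG TTT TAG GTT — ATG at 59, stop TAG at 68 → 12 nt.
Frame 3: CGT ATG ACC AAA CGA ACG TAA CTG TAT GAT GAA CAC GCG CCG GTC TGG GTA ATA GGA TGA AGT TTT AGG — ATG at 6, stop TAA at 21 → 18 nt.
Longest ORF is 27 nt in frame 1 (positions 28–54).

1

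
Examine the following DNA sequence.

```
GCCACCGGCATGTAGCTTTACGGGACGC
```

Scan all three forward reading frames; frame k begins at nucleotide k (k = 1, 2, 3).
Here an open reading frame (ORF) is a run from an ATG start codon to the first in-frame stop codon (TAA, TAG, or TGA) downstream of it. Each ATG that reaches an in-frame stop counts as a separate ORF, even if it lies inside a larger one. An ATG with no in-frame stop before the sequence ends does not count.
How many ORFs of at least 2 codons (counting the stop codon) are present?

Frame 1: GCC ACC GGC ATG TAG CTT TAC GGG ACG — ATG at 10, stop TAG at 13 → 6 nt.
Frame 2: CCA CCG GCA TGT AGC TTT ACG GGA CGC — no ATG→stop ORF.
Frame 3: CAC CGG CAT GTA GCT TTA CGG GAC — no ATG→stop ORF.
ORFs ≥ 2 codons: frame 1 10–15 (2 codons). Count = 1.

1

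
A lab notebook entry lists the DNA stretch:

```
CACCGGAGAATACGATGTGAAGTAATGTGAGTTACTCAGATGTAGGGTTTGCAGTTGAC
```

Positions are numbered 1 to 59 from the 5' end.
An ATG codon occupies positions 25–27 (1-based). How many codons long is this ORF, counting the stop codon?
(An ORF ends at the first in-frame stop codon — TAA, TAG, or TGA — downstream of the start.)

2

Codons from position 25: ATG (25–27), TGA (28–30).
TGA is the first in-frame stop; that's 2 codons including the stop.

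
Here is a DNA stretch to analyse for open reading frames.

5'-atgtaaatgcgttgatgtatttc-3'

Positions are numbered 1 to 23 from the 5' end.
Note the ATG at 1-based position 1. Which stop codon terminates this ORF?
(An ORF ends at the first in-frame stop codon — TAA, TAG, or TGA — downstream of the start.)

TAA

Codons from position 1: ATG (1–3), TAA (4–6).
The first in-frame stop codon is TAA.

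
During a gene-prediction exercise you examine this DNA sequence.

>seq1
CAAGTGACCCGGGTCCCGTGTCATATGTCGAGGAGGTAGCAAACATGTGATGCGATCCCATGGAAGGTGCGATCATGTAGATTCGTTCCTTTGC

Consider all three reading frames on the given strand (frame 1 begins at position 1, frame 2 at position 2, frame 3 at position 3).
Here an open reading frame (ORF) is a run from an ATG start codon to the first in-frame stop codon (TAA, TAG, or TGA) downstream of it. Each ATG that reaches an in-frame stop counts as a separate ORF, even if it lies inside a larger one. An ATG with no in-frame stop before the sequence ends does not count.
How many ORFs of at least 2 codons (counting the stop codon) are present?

Frame 1: CAA GTG ACC CGG GTC CCG TGT CAT ATG TCG AGG AGG TAG CAA ACA TGT GAT GCG ATC CCA TGG AAG GTG CGA TCA TGT AGA TTC GTT CCT TTG — ATG at 25, stop TAG at 37 → 15 nt.
Frame 2: AAG TGA CCC GGG TCC CGT GTC ATA TGT CGA GGA GGT AGC AAA CAT GTG ATG CGA TCC CAT GGA AGG TGC GAT CAT GTA GAT TCG TTC CTT TGC — no ATG→stop ORF.
Frame 3: AGT GAC CCG GGT CCC GTG TCA TAT GTC GAG GAG GTA GCA AAC ATG TGA TGC GAT CCC ATG GAA GGT GCG ATC ATG TAG ATT CGT TCC TTT — ATG at 45, stop TGA at 48 → 6 nt; ATG at 60, stop TAG at 78 → 21 nt; ATG at 75, stop TAG at 78 → 6 nt.
ORFs ≥ 2 codons: frame 1 25–39 (5 codons), frame 3 45–50 (2 codons), frame 3 60–80 (7 codons), frame 3 75–80 (2 codons). Count = 4.

4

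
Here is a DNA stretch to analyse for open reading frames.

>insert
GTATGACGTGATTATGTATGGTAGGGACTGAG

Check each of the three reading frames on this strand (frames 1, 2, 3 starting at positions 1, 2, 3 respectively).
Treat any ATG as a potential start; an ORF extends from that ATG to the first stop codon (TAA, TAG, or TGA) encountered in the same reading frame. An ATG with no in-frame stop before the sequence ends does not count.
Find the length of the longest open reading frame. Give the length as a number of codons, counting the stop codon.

Frame 1: GTA TGA CGT GAT TAT GTA TGG TAG GGA CTG — no ATG→stop ORF.
Frame 2: TAT GAC GTG ATT ATG TAT GGT AGG GAC TGA — ATG at 14, stop TGA at 29 → 18 nt.
Frame 3: ATG ACG TGA TTA TGT ATG GTA GGG ACT GAG — ATG at 3, stop TGA at 9 → 9 nt.
Longest: frame 2, positions 14–31, 18 nt = 6 codons = 5 aa. → 6 codons.

6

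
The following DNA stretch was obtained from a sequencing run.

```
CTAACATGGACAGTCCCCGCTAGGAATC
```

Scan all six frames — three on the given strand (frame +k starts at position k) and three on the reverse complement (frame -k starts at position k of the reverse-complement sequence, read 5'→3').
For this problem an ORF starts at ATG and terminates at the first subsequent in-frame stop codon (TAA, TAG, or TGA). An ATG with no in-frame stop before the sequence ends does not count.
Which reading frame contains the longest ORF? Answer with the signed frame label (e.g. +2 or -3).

Reverse complement (5'→3'): GATTCCTAGCGGGGACTGTCCATGTTAG
Frame +1: CTA ACA TGG ACA GTC CCC GCT AGG AAT — no ATG→stop ORF.
Frame +2: TAA CAT GGA CAG TCC CCG CTA GGA ATC — no ATG→stop ORF.
Frame +3: AAC ATG GAC AGT CCC CGC TAG GAA — ATG at 6, stop TAG at 21 → 18 nt.
Frame -1: GAT TCC TAG CGG GGA CTG TCC ATG TTA — no ATG→stop ORF.
Frame -2: ATT CCT AGC GGG GAC TGT CCA TGT TAG — no ATG→stop ORF.
Frame -3: TTC CTA GCG GGG ACT GTC CAT GTT — no ATG→stop ORF.
Longest ORF is 18 nt in frame +3 (positions 6–23).

+3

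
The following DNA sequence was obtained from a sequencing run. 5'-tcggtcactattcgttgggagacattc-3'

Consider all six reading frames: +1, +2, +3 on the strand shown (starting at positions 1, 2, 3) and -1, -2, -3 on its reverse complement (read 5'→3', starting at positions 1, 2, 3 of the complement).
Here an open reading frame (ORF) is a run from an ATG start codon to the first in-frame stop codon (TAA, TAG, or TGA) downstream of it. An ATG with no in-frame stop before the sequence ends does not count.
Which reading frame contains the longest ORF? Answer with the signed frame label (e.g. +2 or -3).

Reverse complement (5'→3'): GAATGTCTCCCAACGAATAGTGACCGA
Frame +1: TCG GTC ACT ATT CGT TGG GAG ACA TTC — no ATG→stop ORF.
Frame +2: CGG TCA CTA TTC GTT GGG AGA CAT — no ATG→stop ORF.
Frame +3: GGT CAC TAT TCG TTG GGA GAC ATT — no ATG→stop ORF.
Frame -1: GAA TGT CTC CCA ACG AAT AGT GAC CGA — no ATG→stop ORF.
Frame -2: AAT GTC TCC CAA CGA ATA GTG ACC — no ATG→stop ORF.
Frame -3: ATG TCT CCC AAC GAA TAG TGA CCG — ATG at 3, stop TAG at 18 → 18 nt.
Longest ORF is 18 nt in frame -3 (positions 3–20).

-3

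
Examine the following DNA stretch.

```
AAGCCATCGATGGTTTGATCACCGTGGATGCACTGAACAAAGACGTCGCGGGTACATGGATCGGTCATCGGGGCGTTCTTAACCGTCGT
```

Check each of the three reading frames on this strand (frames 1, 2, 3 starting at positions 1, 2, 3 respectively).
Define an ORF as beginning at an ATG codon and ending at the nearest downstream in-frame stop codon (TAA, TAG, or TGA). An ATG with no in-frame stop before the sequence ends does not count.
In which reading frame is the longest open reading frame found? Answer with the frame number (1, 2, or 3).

2

Frame 1: AAG CCA TCG ATG GTT TGA TCA CCG TGG ATG CAC TGA ACA AAG ACG TCG CGG GTA CAT GGA TCG GTC ATC GGG GCG TTC TTA ACC GTC — ATG at 10, stop TGA at 16 → 9 nt; ATG at 28, stop TGA at 34 → 9 nt.
Frame 2: AGC CAT CGA TGG TTT GAT CAC CGT GGA TGC ACT GAA CAA AGA CGT CGC GGG TAC ATG GAT CGG TCA TCG GGG CGT TCT TAA CCG TCG — ATG at 56, stop TAA at 80 → 27 nt.
Frame 3: GCC ATC GAT GGT TTG ATC ACC GTG GAT GCA CTG AAC AAA GAC GTC GCG GGT ACA TGG ATC GGT CAT CGG GGC GTT CTT AAC CGT CGT — no ATG→stop ORF.
Longest ORF is 27 nt in frame 2 (positions 56–82).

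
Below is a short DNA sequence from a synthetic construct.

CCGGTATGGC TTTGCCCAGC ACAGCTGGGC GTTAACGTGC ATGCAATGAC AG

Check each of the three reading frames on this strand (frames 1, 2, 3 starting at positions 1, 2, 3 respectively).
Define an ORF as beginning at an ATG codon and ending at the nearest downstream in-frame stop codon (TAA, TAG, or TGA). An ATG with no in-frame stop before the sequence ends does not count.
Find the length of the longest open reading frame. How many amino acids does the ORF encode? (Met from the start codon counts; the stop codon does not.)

9

Frame 1: CCG GTA TGG CTT TGC CCA GCA CAG CTG GGC GTT AAC GTG CAT GCA ATG ACA — no ATG→stop ORF.
Frame 2: CGG TAT GGC TTT GCC CAG CAC AGC TGG GCG TTA ACG TGC ATG CAA TGA CAG — ATG at 41, stop TGA at 47 → 9 nt.
Frame 3: GGT ATG GCT TTG CCC AGC ACA GCT GGG CGT TAA CGT GCA TGC AAT GAC — ATG at 6, stop TAA at 33 → 30 nt.
Longest: frame 3, positions 6–35, 30 nt = 10 codons = 9 aa. → 9 amino acids.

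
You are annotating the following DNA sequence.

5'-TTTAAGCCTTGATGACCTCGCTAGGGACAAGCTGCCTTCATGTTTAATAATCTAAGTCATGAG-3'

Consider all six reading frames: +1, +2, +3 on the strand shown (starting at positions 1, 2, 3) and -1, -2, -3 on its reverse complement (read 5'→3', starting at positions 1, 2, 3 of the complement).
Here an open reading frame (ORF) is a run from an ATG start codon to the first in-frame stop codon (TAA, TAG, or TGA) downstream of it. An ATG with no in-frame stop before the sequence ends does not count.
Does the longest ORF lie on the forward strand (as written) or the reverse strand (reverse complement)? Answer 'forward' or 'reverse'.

forward

Reverse complement (5'→3'): CTCATGACTTAGATTATTAAACATGAAGGCAGCTTGTCCCTAGCGAGGTCATCAAGGCTTAAA
Frame +1: TTT AAG CCT TGA TGA CCT CGC TAG GGA CAA GCT GCC TTC ATG TTT AAT AAT CTA AGT CAT GAG — no ATG→stop ORF.
Frame +2: TTA AGC CTT GAT GAC CTC GCT AGG GAC AAG CTG CCT TCA TGT TTA ATA ATC TAA GTC ATG — no ATG→stop ORF.
Frame +3: TAA GCC TTG ATG ACC TCG CTA GGG ACA AGC TGC CTT CAT GTT TAA TAA TCT AAG TCA TGA — ATG at 12, stop TAA at 45 → 36 nt.
Frame -1: CTC ATG ACT TAG ATT ATT AAA CAT GAA GGC AGC TTG TCC CTA GCG AGG TCA TCA AGG CTT AAA — ATG at 4, stop TAG at 10 → 9 nt.
Frame -2: TCA TGA CTT AGA TTA TTA AAC ATG AAG GCA GCT TGT CCC TAG CGA GGT CAT CAA GGC TTA — ATG at 23, stop TAG at 41 → 21 nt.
Frame -3: CAT GAC TTA GAT TAT TAA ACA TGA AGG CAG CTT GTC CCT AGC GAG GTC ATC AAG GCT TAA — no ATG→stop ORF.
Forward-strand max 36 nt; reverse-strand max 21 nt. The forward strand has the longer ORF.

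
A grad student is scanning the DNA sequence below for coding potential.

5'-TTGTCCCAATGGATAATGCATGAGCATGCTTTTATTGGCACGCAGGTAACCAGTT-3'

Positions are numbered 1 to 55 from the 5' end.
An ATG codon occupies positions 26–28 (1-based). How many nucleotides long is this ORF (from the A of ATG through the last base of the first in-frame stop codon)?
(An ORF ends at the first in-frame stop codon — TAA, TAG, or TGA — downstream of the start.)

Codons from position 26: ATG (26–28), CTT (29–31), TTA (32–34), TTG (35–37), GCA (38–40), CGC (41–43), AGG (44–46), TAA (47–49).
TAA is the first in-frame stop; ORF spans 26–49, 24 nucleotides.

24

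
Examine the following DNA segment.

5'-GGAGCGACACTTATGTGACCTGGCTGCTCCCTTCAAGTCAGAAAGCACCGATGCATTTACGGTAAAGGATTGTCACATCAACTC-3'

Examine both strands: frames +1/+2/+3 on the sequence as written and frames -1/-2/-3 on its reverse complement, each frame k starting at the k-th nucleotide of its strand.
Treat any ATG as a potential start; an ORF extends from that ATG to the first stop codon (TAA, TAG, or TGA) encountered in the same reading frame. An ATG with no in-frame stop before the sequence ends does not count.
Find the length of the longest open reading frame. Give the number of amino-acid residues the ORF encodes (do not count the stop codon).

7

Reverse complement (5'→3'): GAGTTGATGTGACAATCCTTTACCGTAAATGCATCGGTGCTTTCTGACTTGAAGGGAGCAGCCAGGTCACATAAGTGTCGCTCC
Frame +1: GGA GCG ACA CTT ATG TGA CCT GGC TGC TCC CTT CAA GTC AGA AAG CAC CGA TGC ATT TAC GGT AAA GGA TTG TCA CAT CAA CTC — ATG at 13, stop TGA at 16 → 6 nt.
Frame +2: GAG CGA CAC TTA TGT GAC CTG GCT GCT CCC TTC AAG TCA GAA AGC ACC GAT GCA TTT ACG GTA AAG GAT TGT CAC ATC AAC — no ATG→stop ORF.
Frame +3: AGC GAC ACT TAT GTG ACC TGG CTG CTC CCT TCA AGT CAG AAA GCA CCG ATG CAT TTA CGG TAA AGG ATT GTC ACA TCA ACT — ATG at 51, stop TAA at 63 → 15 nt.
Frame -1: GAG TTG ATG TGA CAA TCC TTT ACC GTA AAT GCA TCG GTG CTT TCT GAC TTG AAG GGA GCA GCC AGG TCA CAT AAG TGT CGC TCC — ATG at 7, stop TGA at 10 → 6 nt.
Frame -2: AGT TGA TGT GAC AAT CCT TTA CCG TAA ATG CAT CGG TGC TTT CTG ACT TGA AGG GAG CAG CCA GGT CAC ATA AGT GTC GCT — ATG at 29, stop TGA at 50 → 24 nt.
Frame -3: GTT GAT GTG ACA ATC CTT TAC CGT AAA TGC ATC GGT GCT TTC TGA CTT GAA GGG AGC AGC CAG GTC ACA TAA GTG TCG CTC — no ATG→stop ORF.
Longest: frame -2, positions 29–52, 24 nt = 8 codons = 7 aa. → 7 amino acids.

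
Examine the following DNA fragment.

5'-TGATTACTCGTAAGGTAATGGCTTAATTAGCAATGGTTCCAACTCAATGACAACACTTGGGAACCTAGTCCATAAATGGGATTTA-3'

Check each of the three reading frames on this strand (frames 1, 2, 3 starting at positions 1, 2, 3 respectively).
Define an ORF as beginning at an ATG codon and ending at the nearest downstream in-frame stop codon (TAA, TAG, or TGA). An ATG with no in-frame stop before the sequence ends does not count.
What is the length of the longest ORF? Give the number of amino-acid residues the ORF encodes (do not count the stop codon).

Frame 1: TGA TTA CTC GTA AGG TAA TGG CTT AAT TAG CAA TGG TTC CAA CTC AAT GAC AAC ACT TGG GAA CCT AGT CCA TAA ATG GGA TTT — no ATG→stop ORF.
Frame 2: GAT TAC TCG TAA GGT AAT GGC TTA ATT AGC AAT GGT TCC AAC TCA ATG ACA ACA CTT GGG AAC CTA GTC CAT AAA TGG GAT TTA — no ATG→stop ORF.
Frame 3: ATT ACT CGT AAG GTA ATG GCT TAA TTA GCA ATG GTT CCA ACT CAA TGA CAA CAC TTG GGA ACC TAG TCC ATA AAT GGG ATT — ATG at 18, stop TAA at 24 → 9 nt; ATG at 33, stop TGA at 48 → 18 nt.
Longest: frame 3, positions 33–50, 18 nt = 6 codons = 5 aa. → 5 amino acids.

5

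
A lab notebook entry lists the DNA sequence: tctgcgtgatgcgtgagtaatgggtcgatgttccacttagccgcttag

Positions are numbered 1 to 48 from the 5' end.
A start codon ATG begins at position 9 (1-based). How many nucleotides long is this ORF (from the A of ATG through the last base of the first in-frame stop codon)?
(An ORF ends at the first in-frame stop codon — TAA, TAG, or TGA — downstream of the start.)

Codons from position 9: ATG (9–11), CGT (12–14), GAG (15–17), TAA (18–20).
TAA is the first in-frame stop; ORF spans 9–20, 12 nucleotides.

12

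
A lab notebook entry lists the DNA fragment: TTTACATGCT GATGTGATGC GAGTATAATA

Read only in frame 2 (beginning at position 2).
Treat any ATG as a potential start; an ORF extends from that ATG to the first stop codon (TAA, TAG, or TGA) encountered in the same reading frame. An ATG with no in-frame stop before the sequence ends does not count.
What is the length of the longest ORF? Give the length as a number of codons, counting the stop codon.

Frame 2: TTA CAT GCT GAT GTG ATG CGA GTA TAA — ATG at 17, stop TAA at 26 → 12 nt.
Longest: frame 2, positions 17–28, 12 nt = 4 codons = 3 aa. → 4 codons.

4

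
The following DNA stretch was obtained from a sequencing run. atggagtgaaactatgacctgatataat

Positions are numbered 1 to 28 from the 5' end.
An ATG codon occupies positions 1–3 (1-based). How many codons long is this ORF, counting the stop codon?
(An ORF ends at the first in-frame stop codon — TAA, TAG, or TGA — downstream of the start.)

3

Codons from position 1: ATG (1–3), GAG (4–6), TGA (7–9).
TGA is the first in-frame stop; that's 3 codons including the stop.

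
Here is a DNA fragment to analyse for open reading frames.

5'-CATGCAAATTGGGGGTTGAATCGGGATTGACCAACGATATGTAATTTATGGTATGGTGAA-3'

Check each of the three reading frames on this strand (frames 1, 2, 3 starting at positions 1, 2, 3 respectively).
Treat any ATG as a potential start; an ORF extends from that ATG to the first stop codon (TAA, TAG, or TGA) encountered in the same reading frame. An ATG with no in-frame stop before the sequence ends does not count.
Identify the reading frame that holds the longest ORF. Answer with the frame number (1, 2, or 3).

2

Frame 1: CAT GCA AAT TGG GGG TTG AAT CGG GAT TGA CCA ACG ATA TGT AAT TTA TGG TAT GGT GAA — no ATG→stop ORF.
Frame 2: ATG CAA ATT GGG GGT TGA ATC GGG ATT GAC CAA CGA TAT GTA ATT TAT GGT ATG GTG — ATG at 2, stop TGA at 17 → 18 nt.
Frame 3: TGC AAA TTG GGG GTT GAA TCG GGA TTG ACC AAC GAT ATG TAA TTT ATG GTA TGG TGA — ATG at 39, stop TAA at 42 → 6 nt; ATG at 48, stop TGA at 57 → 12 nt.
Longest ORF is 18 nt in frame 2 (positions 2–19).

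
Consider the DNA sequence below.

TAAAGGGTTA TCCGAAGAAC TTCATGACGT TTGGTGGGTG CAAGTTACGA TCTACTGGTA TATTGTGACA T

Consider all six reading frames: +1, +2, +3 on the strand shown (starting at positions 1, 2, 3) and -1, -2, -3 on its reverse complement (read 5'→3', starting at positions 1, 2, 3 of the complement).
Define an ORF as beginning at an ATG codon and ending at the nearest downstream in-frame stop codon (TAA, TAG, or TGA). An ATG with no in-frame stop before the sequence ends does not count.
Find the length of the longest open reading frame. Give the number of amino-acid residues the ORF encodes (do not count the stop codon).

14

Reverse complement (5'→3'): ATGTCACAATATACCAGTAGATCGTAACTTGCACCCACCAAACGTCATGAAGTTCTTCGGATAACCCTTTA
Frame +1: TAA AGG GTT ATC CGA AGA ACT TCA TGA CGT TTG GTG GGT GCA AGT TAC GAT CTA CTG GTA TAT TGT GAC — no ATG→stop ORF.
Frame +2: AAA GGG TTA TCC GAA GAA CTT CAT GAC GTT TGG TGG GTG CAA GTT ACG ATC TAC TGG TAT ATT GTG ACA — no ATG→stop ORF.
Frame +3: AAG GGT TAT CCG AAG AAC TTC ATG ACG TTT GGT GGG TGC AAG TTA CGA TCT ACT GGT ATA TTG TGA CAT — ATG at 24, stop TGA at 66 → 45 nt.
Frame -1: ATG TCA CAA TAT ACC AGT AGA TCG TAA CTT GCA CCC ACC AAA CGT CAT GAA GTT CTT CGG ATA ACC CTT — ATG at 1, stop TAA at 25 → 27 nt.
Frame -2: TGT CAC AAT ATA CCA GTA GAT CGT AAC TTG CAC CCA CCA AAC GTC ATG AAG TTC TTC GGA TAA CCC TTT — ATG at 47, stop TAA at 62 → 18 nt.
Frame -3: GTC ACA ATA TAC CAG TAG ATC GTA ACT TGC ACC CAC CAA ACG TCA TGA AGT TCT TCG GAT AAC CCT TTA — no ATG→stop ORF.
Longest: frame +3, positions 24–68, 45 nt = 15 codons = 14 aa. → 14 amino acids.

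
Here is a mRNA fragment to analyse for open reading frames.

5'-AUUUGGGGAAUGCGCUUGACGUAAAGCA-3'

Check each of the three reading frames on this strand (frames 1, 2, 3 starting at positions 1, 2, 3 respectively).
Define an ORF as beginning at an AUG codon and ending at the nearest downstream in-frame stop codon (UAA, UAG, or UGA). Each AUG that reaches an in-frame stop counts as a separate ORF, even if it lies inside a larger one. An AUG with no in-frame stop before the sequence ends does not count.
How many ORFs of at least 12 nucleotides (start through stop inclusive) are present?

Frame 1: AUU UGG GGA AUG CGC UUG ACG UAA AGC — AUG at 10, stop UAA at 22 → 15 nt.
Frame 2: UUU GGG GAA UGC GCU UGA CGU AAA GCA — no AUG→stop ORF.
Frame 3: UUG GGG AAU GCG CUU GAC GUA AAG — no AUG→stop ORF.
ORFs ≥ 12 nucleotides: frame 1 10–24 (15 nucleotides). Count = 1.

1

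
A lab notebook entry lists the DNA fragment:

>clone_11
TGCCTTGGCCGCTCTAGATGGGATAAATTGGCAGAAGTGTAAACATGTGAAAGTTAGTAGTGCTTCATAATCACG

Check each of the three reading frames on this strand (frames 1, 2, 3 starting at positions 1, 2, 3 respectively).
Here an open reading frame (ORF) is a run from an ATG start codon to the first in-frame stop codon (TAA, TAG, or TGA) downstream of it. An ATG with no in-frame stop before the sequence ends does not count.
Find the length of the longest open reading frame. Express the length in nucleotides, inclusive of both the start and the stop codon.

Frame 1: TGC CTT GGC CGC TCT AGA TGG GAT AAA TTG GCA GAA GTG TAA ACA TGT GAA AGT TAG TAG TGC TTC ATA ATC ACG — no ATG→stop ORF.
Frame 2: GCC TTG GCC GCT CTA GAT GGG ATA AAT TGG CAG AAG TGT AAA CAT GTG AAA GTT AGT AGT GCT TCA TAA TCA — no ATG→stop ORF.
Frame 3: CCT TGG CCG CTC TAG ATG GGA TAA ATT GGC AGA AGT GTA AAC ATG TGA AAG TTA GTA GTG CTT CAT AAT CAC — ATG at 18, stop TAA at 24 → 9 nt; ATG at 45, stop TGA at 48 → 6 nt.
Longest: frame 3, positions 18–26, 9 nt = 3 codons = 2 aa. → 9 nucleotides.

9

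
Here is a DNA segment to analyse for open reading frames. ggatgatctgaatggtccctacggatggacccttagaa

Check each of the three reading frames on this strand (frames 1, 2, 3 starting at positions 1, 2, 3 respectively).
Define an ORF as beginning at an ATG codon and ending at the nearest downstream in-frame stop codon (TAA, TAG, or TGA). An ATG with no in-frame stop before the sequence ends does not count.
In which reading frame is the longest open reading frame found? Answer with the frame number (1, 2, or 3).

Frame 1: GGA TGA TCT GAA TGG TCC CTA CGG ATG GAC CCT TAG — ATG at 25, stop TAG at 34 → 12 nt.
Frame 2: GAT GAT CTG AAT GGT CCC TAC GGA TGG ACC CTT AGA — no ATG→stop ORF.
Frame 3: ATG ATC TGA ATG GTC CCT ACG GAT GGA CCC TTA GAA — ATG at 3, stop TGA at 9 → 9 nt.
Longest ORF is 12 nt in frame 1 (positions 25–36).

1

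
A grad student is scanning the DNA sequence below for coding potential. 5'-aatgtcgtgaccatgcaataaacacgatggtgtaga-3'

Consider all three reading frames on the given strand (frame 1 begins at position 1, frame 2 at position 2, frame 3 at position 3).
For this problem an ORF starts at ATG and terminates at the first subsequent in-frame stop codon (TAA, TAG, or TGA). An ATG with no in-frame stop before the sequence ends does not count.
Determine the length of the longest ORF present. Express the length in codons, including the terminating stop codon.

Frame 1: AAT GTC GTG ACC ATG CAA TAA ACA CGA TGG TGT AGA — ATG at 13, stop TAA at 19 → 9 nt.
Frame 2: ATG TCG TGA CCA TGC AAT AAA CAC GAT GGT GTA — ATG at 2, stop TGA at 8 → 9 nt.
Frame 3: TGT CGT GAC CAT GCA ATA AAC ACG ATG GTG TAG — ATG at 27, stop TAG at 33 → 9 nt.
Longest: frame 1, positions 13–21, 9 nt = 3 codons = 2 aa. → 3 codons.

3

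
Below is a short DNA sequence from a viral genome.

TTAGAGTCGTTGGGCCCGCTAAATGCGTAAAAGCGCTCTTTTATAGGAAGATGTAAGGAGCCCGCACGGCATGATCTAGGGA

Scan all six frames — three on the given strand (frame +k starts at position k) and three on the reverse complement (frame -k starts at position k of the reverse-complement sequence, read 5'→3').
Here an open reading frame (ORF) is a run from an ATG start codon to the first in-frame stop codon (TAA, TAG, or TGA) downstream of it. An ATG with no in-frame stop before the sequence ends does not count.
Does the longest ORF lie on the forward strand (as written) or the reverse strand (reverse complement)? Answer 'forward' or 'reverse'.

reverse

Reverse complement (5'→3'): TCCCTAGATCATGCCGTGCGGGCTCCTTACATCTTCCTATAAAAGAGCGCTTTTACGCATTTAGCGGGCCCAACGACTCTAA
Frame +1: TTA GAG TCG TTG GGC CCG CTA AAT GCG TAA AAG CGC TCT TTT ATA GGA AGA TGT AAG GAG CCC GCA CGG CAT GAT CTA GGG — no ATG→stop ORF.
Frame +2: TAG AGT CGT TGG GCC CGC TAA ATG CGT AAA AGC GCT CTT TTA TAG GAA GAT GTA AGG AGC CCG CAC GGC ATG ATC TAG GGA — ATG at 23, stop TAG at 44 → 24 nt; ATG at 71, stop TAG at 77 → 9 nt.
Frame +3: AGA GTC GTT GGG CCC GCT AAA TGC GTA AAA GCG CTC TTT TAT AGG AAG ATG TAA GGA GCC CGC ACG GCA TGA TCT AGG — ATG at 51, stop TAA at 54 → 6 nt.
Frame -1: TCC CTA GAT CAT GCC GTG CGG GCT CCT TAC ATC TTC CTA TAA AAG AGC GCT TTT ACG CAT TTA GCG GGC CCA ACG ACT CTA — no ATG→stop ORF.
Frame -2: CCC TAG ATC ATG CCG TGC GGG CTC CTT ACA TCT TCC TAT AAA AGA GCG CTT TTA CGC ATT TAG CGG GCC CAA CGA CTC TAA — ATG at 11, stop TAG at 62 → 54 nt.
Frame -3: CCT AGA TCA TGC CGT GCG GGC TCC TTA CAT CTT CCT ATA AAA GAG CGC TTT TAC GCA TTT AGC GGG CCC AAC GAC TCT — no ATG→stop ORF.
Forward-strand max 24 nt; reverse-strand max 54 nt. The reverse strand has the longer ORF.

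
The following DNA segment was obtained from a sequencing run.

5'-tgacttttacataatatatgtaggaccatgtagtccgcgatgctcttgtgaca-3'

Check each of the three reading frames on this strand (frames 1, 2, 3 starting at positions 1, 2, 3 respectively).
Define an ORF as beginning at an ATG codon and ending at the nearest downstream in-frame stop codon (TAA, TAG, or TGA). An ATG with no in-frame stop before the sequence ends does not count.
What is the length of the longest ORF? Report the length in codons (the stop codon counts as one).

4

Frame 1: TGA CTT TTA CAT AAT ATA TGT AGG ACC ATG TAG TCC GCG ATG CTC TTG TGA — ATG at 28, stop TAG at 31 → 6 nt; ATG at 40, stop TGA at 49 → 12 nt.
Frame 2: GAC TTT TAC ATA ATA TAT GTA GGA CCA TGT AGT CCG CGA TGC TCT TGT GAC — no ATG→stop ORF.
Frame 3: ACT TTT ACA TAA TAT ATG TAG GAC CAT GTA GTC CGC GAT GCT CTT GTG ACA — ATG at 18, stop TAG at 21 → 6 nt.
Longest: frame 1, positions 40–51, 12 nt = 4 codons = 3 aa. → 4 codons.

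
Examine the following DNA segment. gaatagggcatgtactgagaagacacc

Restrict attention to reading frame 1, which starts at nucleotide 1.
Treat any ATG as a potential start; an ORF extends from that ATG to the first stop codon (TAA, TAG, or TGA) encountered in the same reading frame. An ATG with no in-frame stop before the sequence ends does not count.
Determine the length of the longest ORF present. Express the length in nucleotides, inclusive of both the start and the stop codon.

9

Frame 1: GAA TAG GGC ATG TAC TGA GAA GAC ACC — ATG at 10, stop TGA at 16 → 9 nt.
Longest: frame 1, positions 10–18, 9 nt = 3 codons = 2 aa. → 9 nucleotides.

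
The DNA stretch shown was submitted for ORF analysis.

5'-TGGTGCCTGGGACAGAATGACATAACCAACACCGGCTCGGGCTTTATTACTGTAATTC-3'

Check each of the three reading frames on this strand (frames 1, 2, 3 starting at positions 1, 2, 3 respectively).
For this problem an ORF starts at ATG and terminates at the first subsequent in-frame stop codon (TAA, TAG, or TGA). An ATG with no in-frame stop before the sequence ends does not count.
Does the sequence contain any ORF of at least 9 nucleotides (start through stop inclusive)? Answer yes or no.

yes

Frame 1: TGG TGC CTG GGA CAG AAT GAC ATA ACC AAC ACC GGC TCG GGC TTT ATT ACT GTA ATT — no ATG→stop ORF.
Frame 2: GGT GCC TGG GAC AGA ATG ACA TAA CCA ACA CCG GCT CGG GCT TTA TTA CTG TAA TTC — ATG at 17, stop TAA at 23 → 9 nt.
Frame 3: GTG CCT GGG ACA GAA TGA CAT AAC CAA CAC CGG CTC GGG CTT TAT TAC TGT AAT — no ATG→stop ORF.
Frame 2 has an ORF of 9 nucleotides (positions 17–25) ≥ 9, so yes.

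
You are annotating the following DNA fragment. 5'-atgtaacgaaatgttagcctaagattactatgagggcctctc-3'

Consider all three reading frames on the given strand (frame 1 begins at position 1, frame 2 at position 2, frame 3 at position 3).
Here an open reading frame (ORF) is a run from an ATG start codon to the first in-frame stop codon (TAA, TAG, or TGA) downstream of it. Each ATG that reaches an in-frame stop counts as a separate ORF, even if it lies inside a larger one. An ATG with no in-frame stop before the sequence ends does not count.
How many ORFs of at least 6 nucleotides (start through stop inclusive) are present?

Frame 1: ATG TAA CGA AAT GTT AGC CTA AGA TTA CTA TGA GGG CCT CTC — ATG at 1, stop TAA at 4 → 6 nt.
Frame 2: TGT AAC GAA ATG TTA GCC TAA GAT TAC TAT GAG GGC CTC — ATG at 11, stop TAA at 20 → 12 nt.
Frame 3: GTA ACG AAA TGT TAG CCT AAG ATT ACT ATG AGG GCC TCT — no ATG→stop ORF.
ORFs ≥ 6 nucleotides: frame 1 1–6 (6 nucleotides), frame 2 11–22 (12 nucleotides). Count = 2.

2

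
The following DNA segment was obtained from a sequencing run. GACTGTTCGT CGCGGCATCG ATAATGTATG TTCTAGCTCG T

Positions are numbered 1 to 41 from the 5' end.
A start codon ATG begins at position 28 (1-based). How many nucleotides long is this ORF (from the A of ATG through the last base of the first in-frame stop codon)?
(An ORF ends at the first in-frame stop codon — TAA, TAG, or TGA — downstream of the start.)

Codons from position 28: ATG (28–30), TTC (31–33), TAG (34–36).
TAG is the first in-frame stop; ORF spans 28–36, 9 nucleotides.

9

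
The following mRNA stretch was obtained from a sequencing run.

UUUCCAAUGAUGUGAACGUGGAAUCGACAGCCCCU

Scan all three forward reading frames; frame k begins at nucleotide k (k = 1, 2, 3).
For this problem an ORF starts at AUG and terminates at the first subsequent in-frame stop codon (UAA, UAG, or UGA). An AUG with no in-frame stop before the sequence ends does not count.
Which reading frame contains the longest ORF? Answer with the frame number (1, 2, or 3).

Frame 1: UUU CCA AUG AUG UGA ACG UGG AAU CGA CAG CCC — AUG at 7, stop UGA at 13 → 9 nt; AUG at 10, stop UGA at 13 → 6 nt.
Frame 2: UUC CAA UGA UGU GAA CGU GGA AUC GAC AGC CCC — no AUG→stop ORF.
Frame 3: UCC AAU GAU GUG AAC GUG GAA UCG ACA GCC CCU — no AUG→stop ORF.
Longest ORF is 9 nt in frame 1 (positions 7–15).

1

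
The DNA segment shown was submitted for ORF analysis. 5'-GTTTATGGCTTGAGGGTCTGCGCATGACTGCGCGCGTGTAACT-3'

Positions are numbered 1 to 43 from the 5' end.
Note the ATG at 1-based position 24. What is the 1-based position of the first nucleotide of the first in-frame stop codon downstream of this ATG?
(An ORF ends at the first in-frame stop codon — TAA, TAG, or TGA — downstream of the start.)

39

Codons from position 24: ATG (24–26), ACT (27–29), GCG (30–32), CGC (33–35), GTG (36–38), TAA (39–41).
TAA is a stop codon; it begins at position 39.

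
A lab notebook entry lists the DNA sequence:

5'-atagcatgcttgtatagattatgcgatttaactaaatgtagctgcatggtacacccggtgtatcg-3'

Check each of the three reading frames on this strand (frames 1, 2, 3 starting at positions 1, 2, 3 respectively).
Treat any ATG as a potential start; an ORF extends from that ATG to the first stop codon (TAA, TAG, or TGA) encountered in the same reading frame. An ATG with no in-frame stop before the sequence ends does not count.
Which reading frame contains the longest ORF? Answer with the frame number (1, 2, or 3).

3

Frame 1: ATA GCA TGC TTG TAT AGA TTA TGC GAT TTA ACT AAA TGT AGC TGC ATG GTA CAC CCG GTG TAT — no ATG→stop ORF.
Frame 2: TAG CAT GCT TGT ATA GAT TAT GCG ATT TAA CTA AAT GTA GCT GCA TGG TAC ACC CGG TGT ATC — no ATG→stop ORF.
Frame 3: AGC ATG CTT GTA TAG ATT ATG CGA TTT AAC TAA ATG TAG CTG CAT GGT ACA CCC GGT GTA TCG — ATG at 6, stop TAG at 15 → 12 nt; ATG at 21, stop TAA at 33 → 15 nt; ATG at 36, stop TAG at 39 → 6 nt.
Longest ORF is 15 nt in frame 3 (positions 21–35).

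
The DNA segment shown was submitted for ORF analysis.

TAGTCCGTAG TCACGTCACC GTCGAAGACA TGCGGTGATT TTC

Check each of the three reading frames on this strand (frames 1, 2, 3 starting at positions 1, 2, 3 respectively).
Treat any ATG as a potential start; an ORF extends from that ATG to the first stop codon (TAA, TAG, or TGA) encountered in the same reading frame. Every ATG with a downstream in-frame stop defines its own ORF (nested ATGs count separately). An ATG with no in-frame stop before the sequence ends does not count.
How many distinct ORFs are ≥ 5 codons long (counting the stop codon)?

0

Frame 1: TAG TCC GTA GTC ACG TCA CCG TCG AAG ACA TGC GGT GAT TTT — no ATG→stop ORF.
Frame 2: AGT CCG TAG TCA CGT CAC CGT CGA AGA CAT GCG GTG ATT TTC — no ATG→stop ORF.
Frame 3: GTC CGT AGT CAC GTC ACC GTC GAA GAC ATG CGG TGA TTT — ATG at 30, stop TGA at 36 → 9 nt.
No ORF reaches 5 codons. Count = 0.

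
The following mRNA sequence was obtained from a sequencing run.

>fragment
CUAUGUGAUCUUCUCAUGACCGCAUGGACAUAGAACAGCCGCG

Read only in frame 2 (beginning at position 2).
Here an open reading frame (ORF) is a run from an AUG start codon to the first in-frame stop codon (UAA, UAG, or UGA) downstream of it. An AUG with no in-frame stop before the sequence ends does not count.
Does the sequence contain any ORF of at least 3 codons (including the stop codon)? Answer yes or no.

no

Frame 2: UAU GUG AUC UUC UCA UGA CCG CAU GGA CAU AGA ACA GCC GCG — no AUG→stop ORF.
Largest ORF found is 0 codons < 3, so no.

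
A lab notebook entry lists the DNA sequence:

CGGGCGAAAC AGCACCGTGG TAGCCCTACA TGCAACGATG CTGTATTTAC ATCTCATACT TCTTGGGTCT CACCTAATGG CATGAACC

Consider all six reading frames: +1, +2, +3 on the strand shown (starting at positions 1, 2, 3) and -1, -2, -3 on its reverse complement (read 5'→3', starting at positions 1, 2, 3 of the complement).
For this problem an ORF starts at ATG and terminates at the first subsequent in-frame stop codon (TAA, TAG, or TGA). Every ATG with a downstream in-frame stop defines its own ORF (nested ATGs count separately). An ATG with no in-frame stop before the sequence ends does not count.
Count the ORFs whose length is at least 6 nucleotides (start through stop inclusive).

6

Reverse complement (5'→3'): GGTTCATGCCATTAGGTGAGACCCAAGAAGTATGAGATGTAAATACAGCATCGTTGCATGTAGGGCTACCACGGTGCTGTTTCGCCCG
Frame +1: CGG GCG AAA CAG CAC CGT GGT AGC CCT ACA TGC AAC GAT GCT GTA TTT ACA TCT CAT ACT TCT TGG GTC TCA CCT AAT GGC ATG AAC — no ATG→stop ORF.
Frame +2: GGG CGA AAC AGC ACC GTG GTA GCC CTA CAT GCA ACG ATG CTG TAT TTA CAT CTC ATA CTT CTT GGG TCT CAC CTA ATG GCA TGA ACC — ATG at 38, stop TGA at 83 → 48 nt; ATG at 77, stop TGA at 83 → 9 nt.
Frame +3: GGC GAA ACA GCA CCG TGG TAG CCC TAC ATG CAA CGA TGC TGT ATT TAC ATC TCA TAC TTC TTG GGT CTC ACC TAA TGG CAT GAA — ATG at 30, stop TAA at 75 → 48 nt.
Frame -1: GGT TCA TGC CAT TAG GTG AGA CCC AAG AAG TAT GAG ATG TAA ATA CAG CAT CGT TGC ATG TAG GGC TAC CAC GGT GCT GTT TCG CCC — ATG at 37, stop TAA at 40 → 6 nt; ATG at 58, stop TAG at 61 → 6 nt.
Frame -2: GTT CAT GCC ATT AGG TGA GAC CCA AGA AGT ATG AGA TGT AAA TAC AGC ATC GTT GCA TGT AGG GCT ACC ACG GTG CTG TTT CGC CCG — no ATG→stop ORF.
Frame -3: TTC ATG CCA TTA GGT GAG ACC CAA GAA GTA TGA GAT GTA AAT ACA GCA TCG TTG CAT GTA GGG CTA CCA CGG TGC TGT TTC GCC — ATG at 6, stop TGA at 33 → 30 nt.
ORFs ≥ 6 nucleotides: frame +2 38–85 (48 nucleotides), frame +2 77–85 (9 nucleotides), frame +3 30–77 (48 nucleotides), frame -1 37–42 (6 nucleotides), frame -1 58–63 (6 nucleotides), frame -3 6–35 (30 nucleotides). Count = 6.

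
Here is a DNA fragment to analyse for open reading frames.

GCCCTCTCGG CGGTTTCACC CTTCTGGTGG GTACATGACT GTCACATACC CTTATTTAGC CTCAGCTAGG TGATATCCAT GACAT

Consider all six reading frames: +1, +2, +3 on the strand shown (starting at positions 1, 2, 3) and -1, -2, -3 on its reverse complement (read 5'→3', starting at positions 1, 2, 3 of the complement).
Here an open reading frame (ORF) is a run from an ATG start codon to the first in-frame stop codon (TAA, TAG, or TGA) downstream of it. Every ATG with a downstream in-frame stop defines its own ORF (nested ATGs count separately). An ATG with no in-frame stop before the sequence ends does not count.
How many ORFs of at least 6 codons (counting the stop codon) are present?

3

Reverse complement (5'→3'): ATGTCATGGATATCACCTAGCTGAGGCTAAATAAGGGTATGTGACAGTCATGTACCCACCAGAAGGGTGAAACCGCCGAGAGGGC
Frame +1: GCC CTC TCG GCG GTT TCA CCC TTC TGG TGG GTA CAT GAC TGT CAC ATA CCC TTA TTT AGC CTC AGC TAG GTG ATA TCC ATG ACA — no ATG→stop ORF.
Frame +2: CCC TCT CGG CGG TTT CAC CCT TCT GGT GGG TAC ATG ACT GTC ACA TAC CCT TAT TTA GCC TCA GCT AGG TGA TAT CCA TGA CAT — ATG at 35, stop TGA at 71 → 39 nt.
Frame +3: CCT CTC GGC GGT TTC ACC CTT CTG GTG GGT ACA TGA CTG TCA CAT ACC CTT ATT TAG CCT CAG CTA GGT GAT ATC CAT GAC — no ATG→stop ORF.
Frame -1: ATG TCA TGG ATA TCA CCT AGC TGA GGC TAA ATA AGG GTA TGT GAC AGT CAT GTA CCC ACC AGA AGG GTG AAA CCG CCG AGA GGG — ATG at 1, stop TGA at 22 → 24 nt.
Frame -2: TGT CAT GGA TAT CAC CTA GCT GAG GCT AAA TAA GGG TAT GTG ACA GTC ATG TAC CCA CCA GAA GGG TGA AAC CGC CGA GAG GGC — ATG at 50, stop TGA at 68 → 21 nt.
Frame -3: GTC ATG GAT ATC ACC TAG CTG AGG CTA AAT AAG GGT ATG TGA CAG TCA TGT ACC CAC CAG AAG GGT GAA ACC GCC GAG AGG — ATG at 6, stop TAG at 18 → 15 nt; ATG at 39, stop TGA at 42 → 6 nt.
ORFs ≥ 6 codons: frame +2 35–73 (13 codons), frame -1 1–24 (8 codons), frame -2 50–70 (7 codons). Count = 3.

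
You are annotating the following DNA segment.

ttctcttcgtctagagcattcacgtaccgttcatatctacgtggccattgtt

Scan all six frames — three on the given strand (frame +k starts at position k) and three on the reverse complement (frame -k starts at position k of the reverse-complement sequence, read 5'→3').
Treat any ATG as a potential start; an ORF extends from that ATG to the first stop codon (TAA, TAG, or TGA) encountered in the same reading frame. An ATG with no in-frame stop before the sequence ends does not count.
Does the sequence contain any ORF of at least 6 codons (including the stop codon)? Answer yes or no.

no

Reverse complement (5'→3'): AACAATGGCCACGTAGATATGAACGGTACGTGAATGCTCTAGACGAAGAGAA
Frame +1: TTC TCT TCG TCT AGA GCA TTC ACG TAC CGT TCA TAT CTA CGT GGC CAT TGT — no ATG→stop ORF.
Frame +2: TCT CTT CGT CTA GAG CAT TCA CGT ACC GTT CAT ATC TAC GTG GCC ATT GTT — no ATG→stop ORF.
Frame +3: CTC TTC GTC TAG AGC ATT CAC GTA CCG TTC ATA TCT ACG TGG CCA TTG — no ATG→stop ORF.
Frame -1: AAC AAT GGC CAC GTA GAT ATG AAC GGT ACG TGA ATG CTC TAG ACG AAG AGA — ATG at 19, stop TGA at 31 → 15 nt; ATG at 34, stop TAG at 40 → 9 nt.
Frame -2: ACA ATG GCC ACG TAG ATA TGA ACG GTA CGT GAA TGC TCT AGA CGA AGA GAA — ATG at 5, stop TAG at 14 → 12 nt.
Frame -3: CAA TGG CCA CGT AGA TAT GAA CGG TAC GTG AAT GCT CTA GAC GAA GAG — no ATG→stop ORF.
Largest ORF found is 5 codons < 6, so no.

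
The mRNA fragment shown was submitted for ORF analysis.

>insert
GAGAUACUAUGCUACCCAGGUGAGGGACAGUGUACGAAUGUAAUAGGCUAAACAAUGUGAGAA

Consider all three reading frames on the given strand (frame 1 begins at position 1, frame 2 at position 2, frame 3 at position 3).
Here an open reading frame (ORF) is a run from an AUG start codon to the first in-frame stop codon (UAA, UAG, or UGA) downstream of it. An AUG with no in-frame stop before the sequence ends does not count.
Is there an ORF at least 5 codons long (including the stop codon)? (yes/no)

yes

Frame 1: GAG AUA CUA UGC UAC CCA GGU GAG GGA CAG UGU ACG AAU GUA AUA GGC UAA ACA AUG UGA GAA — AUG at 55, stop UGA at 58 → 6 nt.
Frame 2: AGA UAC UAU GCU ACC CAG GUG AGG GAC AGU GUA CGA AUG UAA UAG GCU AAA CAA UGU GAG — AUG at 38, stop UAA at 41 → 6 nt.
Frame 3: GAU ACU AUG CUA CCC AGG UGA GGG ACA GUG UAC GAA UGU AAU AGG CUA AAC AAU GUG AGA — AUG at 9, stop UGA at 21 → 15 nt.
Frame 3 has an ORF of 5 codons (positions 9–23) ≥ 5, so yes.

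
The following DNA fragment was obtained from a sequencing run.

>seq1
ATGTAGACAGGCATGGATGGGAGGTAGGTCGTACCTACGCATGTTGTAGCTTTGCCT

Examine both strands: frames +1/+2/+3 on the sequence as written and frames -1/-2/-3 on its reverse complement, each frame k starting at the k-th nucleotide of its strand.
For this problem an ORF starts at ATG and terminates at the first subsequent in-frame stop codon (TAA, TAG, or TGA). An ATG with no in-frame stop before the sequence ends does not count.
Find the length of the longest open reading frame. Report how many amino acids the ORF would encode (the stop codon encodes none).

10

Reverse complement (5'→3'): AGGCAAAGCTACAACATGCGTAGGTACGACCTACCTCCCATCCATGCCTGTCTACAT
Frame +1: ATG TAG ACA GGC ATG GAT GGG AGG TAG GTC GTA CCT ACG CAT GTT GTA GCT TTG CCT — ATG at 1, stop TAG at 4 → 6 nt; ATG at 13, stop TAG at 25 → 15 nt.
Frame +2: TGT AGA CAG GCA TGG ATG GGA GGT AGG TCG TAC CTA CGC ATG TTG TAG CTT TGC — ATG at 17, stop TAG at 47 → 33 nt; ATG at 41, stop TAG at 47 → 9 nt.
Frame +3: GTA GAC AGG CAT GGA TGG GAG GTA GGT CGT ACC TAC GCA TGT TGT AGC TTT GCC — no ATG→stop ORF.
Frame -1: AGG CAA AGC TAC AAC ATG CGT AGG TAC GAC CTA CCT CCC ATC CAT GCC TGT CTA CAT — no ATG→stop ORF.
Frame -2: GGC AAA GCT ACA ACA TGC GTA GGT ACG ACC TAC CTC CCA TCC ATG CCT GTC TAC — no ATG→stop ORF.
Frame -3: GCA AAG CTA CAA CAT GCG TAG GTA CGA CCT ACC TCC CAT CCA TGC CTG TCT ACA — no ATG→stop ORF.
Longest: frame +2, positions 17–49, 33 nt = 11 codons = 10 aa. → 10 amino acids.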